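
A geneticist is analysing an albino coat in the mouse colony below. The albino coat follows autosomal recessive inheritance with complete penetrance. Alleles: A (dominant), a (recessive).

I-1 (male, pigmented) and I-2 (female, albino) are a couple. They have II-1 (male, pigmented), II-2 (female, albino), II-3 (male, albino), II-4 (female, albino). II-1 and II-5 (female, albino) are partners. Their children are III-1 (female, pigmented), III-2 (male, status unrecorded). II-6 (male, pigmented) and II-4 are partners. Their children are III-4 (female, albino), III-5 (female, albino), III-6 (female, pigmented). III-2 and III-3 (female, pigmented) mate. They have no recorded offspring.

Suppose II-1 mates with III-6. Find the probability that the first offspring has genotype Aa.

II-1 is pigmented so carries A and received a from I-2 (aa), so II-1 is Aa.
III-6 is pigmented so carries A and received a from II-4 (aa), so III-6 is Aa.
The cross gives 1/4 AA : 1/2 Aa : 1/4 aa, so P(offspring has genotype Aa) = 1/2.

1/2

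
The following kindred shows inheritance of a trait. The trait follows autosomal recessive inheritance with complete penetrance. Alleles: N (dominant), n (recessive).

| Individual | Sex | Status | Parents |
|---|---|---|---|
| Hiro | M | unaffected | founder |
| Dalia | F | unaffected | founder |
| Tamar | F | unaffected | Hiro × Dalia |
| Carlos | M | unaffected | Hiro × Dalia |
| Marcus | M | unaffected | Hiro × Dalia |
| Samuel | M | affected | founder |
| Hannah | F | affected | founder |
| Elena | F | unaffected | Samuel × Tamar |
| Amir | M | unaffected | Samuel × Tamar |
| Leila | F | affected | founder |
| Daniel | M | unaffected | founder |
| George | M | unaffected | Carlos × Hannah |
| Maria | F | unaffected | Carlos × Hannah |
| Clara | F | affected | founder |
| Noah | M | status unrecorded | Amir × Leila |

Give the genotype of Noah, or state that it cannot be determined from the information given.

Noah's phenotype is unrecorded, and no parent or child forces a single allele at both positions; consistent genotype assignments exist with Noah as Nn or nn.

cannot be determined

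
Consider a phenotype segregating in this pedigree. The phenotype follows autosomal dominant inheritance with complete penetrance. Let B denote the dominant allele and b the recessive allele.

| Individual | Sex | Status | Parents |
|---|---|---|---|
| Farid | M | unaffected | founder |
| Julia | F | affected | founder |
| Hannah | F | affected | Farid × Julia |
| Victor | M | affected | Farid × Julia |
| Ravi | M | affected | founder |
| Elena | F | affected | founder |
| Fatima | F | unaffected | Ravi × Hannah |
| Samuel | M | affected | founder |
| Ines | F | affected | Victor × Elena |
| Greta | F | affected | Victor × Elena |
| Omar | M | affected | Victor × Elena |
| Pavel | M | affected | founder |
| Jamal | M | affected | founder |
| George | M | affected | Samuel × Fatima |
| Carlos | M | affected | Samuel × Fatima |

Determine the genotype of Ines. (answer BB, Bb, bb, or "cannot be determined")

Ines's phenotype allows BB or Bb, and no parent or child forces a single allele at both positions; consistent genotype assignments exist with Ines as BB or Bb.

cannot be determined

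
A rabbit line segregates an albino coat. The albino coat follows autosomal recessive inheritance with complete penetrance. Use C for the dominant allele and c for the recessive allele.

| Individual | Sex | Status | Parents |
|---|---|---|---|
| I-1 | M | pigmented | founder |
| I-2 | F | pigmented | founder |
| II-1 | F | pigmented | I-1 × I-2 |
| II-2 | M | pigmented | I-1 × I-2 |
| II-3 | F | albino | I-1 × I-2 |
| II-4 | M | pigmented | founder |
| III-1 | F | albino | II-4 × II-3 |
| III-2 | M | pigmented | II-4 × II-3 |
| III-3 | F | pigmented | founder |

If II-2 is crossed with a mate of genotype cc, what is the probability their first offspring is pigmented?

I-1 is pigmented so carries C and passed c to II-3 (cc), so I-1 is Cc.
I-2 is pigmented so carries C and passed c to II-3 (cc), so I-2 is Cc.
II-2 is a pigmented offspring of I-1 (Cc) × I-2 (Cc), whose cross gives 1/4 CC : 1/2 Cc : 1/4 cc; conditioning on being pigmented, II-2 is CC with probability 1/3, Cc with probability 2/3.
Summing over parental genotype combinations, P(offspring is pigmented) = 1/3·1 + 2/3·1/2 = 2/3.

2/3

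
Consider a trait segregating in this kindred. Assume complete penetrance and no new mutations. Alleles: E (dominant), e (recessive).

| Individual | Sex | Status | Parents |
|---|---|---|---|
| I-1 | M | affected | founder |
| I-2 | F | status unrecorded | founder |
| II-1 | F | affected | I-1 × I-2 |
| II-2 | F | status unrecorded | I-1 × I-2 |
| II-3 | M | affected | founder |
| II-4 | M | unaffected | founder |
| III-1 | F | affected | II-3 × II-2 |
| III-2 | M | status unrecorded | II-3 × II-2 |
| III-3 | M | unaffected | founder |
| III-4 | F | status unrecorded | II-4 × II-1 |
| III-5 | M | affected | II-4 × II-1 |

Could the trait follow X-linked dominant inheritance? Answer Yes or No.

A consistent assignment under X-linked dominant exists: I-1 X^E Y, I-2 X^E X^E, II-1 X^E X^E, II-2 X^E X^E, II-3 X^E Y, II-4 X^e Y, III-1 X^E X^E, III-2 X^E Y, III-3 X^e Y, III-4 X^E X^e, III-5 X^E Y.
In this assignment every recorded phenotype matches its genotype and every non-founder's genotype is obtainable from its parents' genotypes, so the pedigree is consistent.

Yes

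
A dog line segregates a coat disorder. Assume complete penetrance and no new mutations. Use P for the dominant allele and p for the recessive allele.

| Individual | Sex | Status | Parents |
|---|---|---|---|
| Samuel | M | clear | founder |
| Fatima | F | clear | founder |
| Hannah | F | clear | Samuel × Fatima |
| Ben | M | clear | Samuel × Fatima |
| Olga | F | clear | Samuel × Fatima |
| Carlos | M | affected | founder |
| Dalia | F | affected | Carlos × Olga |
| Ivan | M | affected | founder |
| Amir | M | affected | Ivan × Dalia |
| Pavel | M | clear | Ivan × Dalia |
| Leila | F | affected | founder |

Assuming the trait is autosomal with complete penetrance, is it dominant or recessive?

Ivan and Dalia are both affected yet have a clear child Pavel. Under a recessive model two affected parents are homozygous and every child would be affected, so the trait cannot be recessive.

dominant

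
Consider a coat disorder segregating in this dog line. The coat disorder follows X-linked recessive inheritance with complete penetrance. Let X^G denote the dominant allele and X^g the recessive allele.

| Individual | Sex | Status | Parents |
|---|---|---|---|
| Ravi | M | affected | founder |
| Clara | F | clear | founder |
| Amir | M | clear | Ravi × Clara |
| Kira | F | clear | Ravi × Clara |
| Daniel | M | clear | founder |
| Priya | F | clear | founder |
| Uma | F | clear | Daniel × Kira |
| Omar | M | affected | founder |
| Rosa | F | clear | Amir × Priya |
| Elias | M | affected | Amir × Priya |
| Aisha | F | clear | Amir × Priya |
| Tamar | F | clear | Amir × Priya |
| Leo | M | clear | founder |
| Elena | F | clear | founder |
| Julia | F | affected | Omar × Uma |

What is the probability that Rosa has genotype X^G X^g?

1/2

Amir is clear, so Amir is X^G Y.
Priya is clear so carries G and passed g to Elias (X^g Y), so Priya is X^G X^g.
Their cross gives offspring ratios 1/2 X^G X^G : 1/2 X^G X^g. Conditioning on Rosa being clear, P(X^G X^g) = 1/2 / 1 = 1/2.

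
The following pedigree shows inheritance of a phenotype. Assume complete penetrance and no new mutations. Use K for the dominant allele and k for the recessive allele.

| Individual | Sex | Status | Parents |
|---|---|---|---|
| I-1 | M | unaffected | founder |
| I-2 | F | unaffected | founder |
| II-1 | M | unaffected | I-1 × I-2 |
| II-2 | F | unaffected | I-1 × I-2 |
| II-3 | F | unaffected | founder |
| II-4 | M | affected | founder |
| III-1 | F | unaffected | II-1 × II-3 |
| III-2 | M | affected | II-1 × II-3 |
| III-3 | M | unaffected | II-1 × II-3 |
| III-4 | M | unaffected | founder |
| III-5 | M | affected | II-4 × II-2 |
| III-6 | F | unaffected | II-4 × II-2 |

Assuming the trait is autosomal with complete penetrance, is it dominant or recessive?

II-1 and II-3 are both unaffected yet have an affected child III-2. Under dominance, an affected child requires at least one affected parent, so the trait cannot be dominant.

recessive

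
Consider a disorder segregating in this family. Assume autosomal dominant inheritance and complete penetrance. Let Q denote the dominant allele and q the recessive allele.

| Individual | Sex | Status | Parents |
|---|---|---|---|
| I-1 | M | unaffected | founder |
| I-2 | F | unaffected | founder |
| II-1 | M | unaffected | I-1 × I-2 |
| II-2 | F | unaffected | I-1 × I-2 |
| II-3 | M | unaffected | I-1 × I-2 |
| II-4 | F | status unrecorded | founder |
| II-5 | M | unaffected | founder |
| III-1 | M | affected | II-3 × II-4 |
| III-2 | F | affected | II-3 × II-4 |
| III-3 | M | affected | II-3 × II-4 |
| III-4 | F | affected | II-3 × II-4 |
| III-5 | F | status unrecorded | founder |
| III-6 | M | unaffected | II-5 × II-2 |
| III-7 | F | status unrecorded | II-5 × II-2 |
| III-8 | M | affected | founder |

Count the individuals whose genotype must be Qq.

Obligate heterozygotes: III-1 is affected so carries Q and received q from II-3 (qq), so III-1 is Qq; III-2 is affected so carries Q and received q from II-3 (qq), so III-2 is Qq; III-3 is affected so carries Q and received q from II-3 (qq), so III-3 is Qq; III-4 is affected so carries Q and received q from II-3 (qq), so III-4 is Qq.
Every other individual is either homozygous by phenotype or has at least one consistent homozygous assignment, so the count is 4.

4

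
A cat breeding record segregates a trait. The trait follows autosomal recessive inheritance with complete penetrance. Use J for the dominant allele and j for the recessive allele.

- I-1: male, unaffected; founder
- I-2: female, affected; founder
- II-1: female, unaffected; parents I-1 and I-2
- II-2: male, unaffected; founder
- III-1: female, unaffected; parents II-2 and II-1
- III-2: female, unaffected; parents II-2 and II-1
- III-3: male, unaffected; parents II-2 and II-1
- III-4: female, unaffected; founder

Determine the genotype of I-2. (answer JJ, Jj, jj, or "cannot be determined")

I-2 is affected, so I-2 is jj.

jj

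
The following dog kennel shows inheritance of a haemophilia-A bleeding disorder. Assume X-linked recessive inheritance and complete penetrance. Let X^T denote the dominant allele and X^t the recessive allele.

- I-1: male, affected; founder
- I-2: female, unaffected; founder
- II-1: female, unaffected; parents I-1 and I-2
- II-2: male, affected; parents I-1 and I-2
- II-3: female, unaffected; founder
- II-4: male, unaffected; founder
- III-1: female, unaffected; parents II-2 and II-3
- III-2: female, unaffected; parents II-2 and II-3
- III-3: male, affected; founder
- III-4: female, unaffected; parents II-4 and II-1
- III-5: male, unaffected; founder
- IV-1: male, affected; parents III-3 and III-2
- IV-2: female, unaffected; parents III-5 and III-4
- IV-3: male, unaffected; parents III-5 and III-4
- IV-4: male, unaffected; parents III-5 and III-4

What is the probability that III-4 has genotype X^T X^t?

1/5

II-4 is unaffected, so II-4 is X^T Y.
II-1 is unaffected so carries T and received t from I-1 (X^t Y), so II-1 is X^T X^t.
Their cross gives offspring ratios 1/2 X^T X^T : 1/2 X^T X^t. Conditioning on III-4 being unaffected, P(X^T X^t) = 1/2 / 1 = 1/2 before taking III-4's own offspring into account.
III-5 is unaffected, so III-5 is X^T Y.
Now use III-4's offspring. Probability of each recorded status — unaffected son IV-3: 1/2 if III-4 is X^T X^t, 1 if X^T X^T; unaffected son IV-4: 1/2 if III-4 is X^T X^t, 1 if X^T X^T. (IV-2: equally likely either way, so uninformative.)
Bayes: P(X^T X^t) = 1/2·1/4 / (1/2·1/4 + 1/2·1) = 1/5.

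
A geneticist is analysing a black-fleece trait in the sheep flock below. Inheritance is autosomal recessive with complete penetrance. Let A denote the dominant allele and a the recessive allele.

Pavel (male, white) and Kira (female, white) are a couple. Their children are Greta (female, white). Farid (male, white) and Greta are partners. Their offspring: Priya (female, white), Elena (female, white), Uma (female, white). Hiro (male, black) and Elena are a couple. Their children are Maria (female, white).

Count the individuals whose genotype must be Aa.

Obligate heterozygotes: Maria is white so carries A and received a from Hiro (aa), so Maria is Aa.
Every other individual is either homozygous by phenotype or has at least one consistent homozygous assignment, so the count is 1.

1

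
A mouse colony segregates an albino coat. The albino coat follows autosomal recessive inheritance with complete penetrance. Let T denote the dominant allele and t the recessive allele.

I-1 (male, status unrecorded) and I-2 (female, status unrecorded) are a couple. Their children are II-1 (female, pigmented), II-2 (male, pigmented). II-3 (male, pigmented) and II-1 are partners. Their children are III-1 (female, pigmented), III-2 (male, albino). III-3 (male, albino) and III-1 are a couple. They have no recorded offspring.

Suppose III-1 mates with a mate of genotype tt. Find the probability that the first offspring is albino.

II-3 is pigmented so carries T and passed t to III-2 (tt), so II-3 is Tt.
II-1 is pigmented so carries T and passed t to III-2 (tt), so II-1 is Tt.
III-1 is a pigmented offspring of II-3 (Tt) × II-1 (Tt), whose cross gives 1/4 TT : 1/2 Tt : 1/4 tt; conditioning on being pigmented, III-1 is TT with probability 1/3, Tt with probability 2/3.
Summing over parental genotype combinations, P(offspring is albino) = 2/3·1/2 = 1/3.

1/3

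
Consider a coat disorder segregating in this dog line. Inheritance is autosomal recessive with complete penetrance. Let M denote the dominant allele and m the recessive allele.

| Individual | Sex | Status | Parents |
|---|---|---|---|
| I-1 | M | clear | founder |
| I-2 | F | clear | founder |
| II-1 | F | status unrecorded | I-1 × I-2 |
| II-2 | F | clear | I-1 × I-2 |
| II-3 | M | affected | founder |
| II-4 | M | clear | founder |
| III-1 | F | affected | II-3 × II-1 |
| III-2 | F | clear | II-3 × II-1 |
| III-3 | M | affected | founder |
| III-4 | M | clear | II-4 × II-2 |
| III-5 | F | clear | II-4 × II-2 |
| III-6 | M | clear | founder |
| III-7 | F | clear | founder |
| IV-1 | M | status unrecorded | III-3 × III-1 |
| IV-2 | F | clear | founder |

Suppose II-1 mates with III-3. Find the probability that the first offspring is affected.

1/2

II-1 passed M to III-2 (Mm, whose m came from II-3) and passed m to III-1 (mm), so II-1 is Mm.
III-3 is affected, so III-3 is mm.
The cross gives 1/2 Mm : 1/2 mm, so P(offspring is affected) = 1/2.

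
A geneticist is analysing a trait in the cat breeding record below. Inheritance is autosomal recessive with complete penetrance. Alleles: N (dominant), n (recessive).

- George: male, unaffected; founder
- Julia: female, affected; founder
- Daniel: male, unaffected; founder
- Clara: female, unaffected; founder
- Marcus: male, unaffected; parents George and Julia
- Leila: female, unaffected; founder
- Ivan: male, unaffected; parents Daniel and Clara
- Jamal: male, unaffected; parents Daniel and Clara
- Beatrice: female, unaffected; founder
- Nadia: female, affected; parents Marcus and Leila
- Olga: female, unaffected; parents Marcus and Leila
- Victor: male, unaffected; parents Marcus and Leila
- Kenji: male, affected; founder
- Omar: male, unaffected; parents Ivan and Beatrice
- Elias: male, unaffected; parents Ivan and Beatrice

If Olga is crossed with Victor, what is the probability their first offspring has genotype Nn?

Marcus is unaffected so carries N and received n from Julia (nn), so Marcus is Nn.
Leila is unaffected so carries N and passed n to Nadia (nn), so Leila is Nn.
Olga is an unaffected offspring of Marcus (Nn) × Leila (Nn), whose cross gives 1/4 NN : 1/2 Nn : 1/4 nn; conditioning on being unaffected, Olga is NN with probability 1/3, Nn with probability 2/3.
Victor is an unaffected offspring of Marcus (Nn) × Leila (Nn), whose cross gives 1/4 NN : 1/2 Nn : 1/4 nn; conditioning on being unaffected, Victor is NN with probability 1/3, Nn with probability 2/3.
Summing over parental genotype combinations, P(offspring has genotype Nn) = 2/9·1/2 + 2/9·1/2 + 4/9·1/2 = 4/9.

4/9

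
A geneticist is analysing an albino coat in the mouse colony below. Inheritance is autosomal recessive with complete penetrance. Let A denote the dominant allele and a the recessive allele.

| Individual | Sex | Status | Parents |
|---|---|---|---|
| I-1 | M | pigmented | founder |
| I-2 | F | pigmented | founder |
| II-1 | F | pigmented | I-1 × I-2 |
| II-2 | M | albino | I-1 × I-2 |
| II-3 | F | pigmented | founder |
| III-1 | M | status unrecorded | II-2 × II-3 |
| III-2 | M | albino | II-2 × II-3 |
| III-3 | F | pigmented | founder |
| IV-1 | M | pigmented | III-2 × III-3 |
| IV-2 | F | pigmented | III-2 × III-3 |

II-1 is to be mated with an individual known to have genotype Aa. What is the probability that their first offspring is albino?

I-1 is pigmented so carries A and passed a to II-2 (aa), so I-1 is Aa.
I-2 is pigmented so carries A and passed a to II-2 (aa), so I-2 is Aa.
II-1 is a pigmented offspring of I-1 (Aa) × I-2 (Aa), whose cross gives 1/4 AA : 1/2 Aa : 1/4 aa; conditioning on being pigmented, II-1 is AA with probability 1/3, Aa with probability 2/3.
Summing over parental genotype combinations, P(offspring is albino) = 2/3·1/4 = 1/6.

1/6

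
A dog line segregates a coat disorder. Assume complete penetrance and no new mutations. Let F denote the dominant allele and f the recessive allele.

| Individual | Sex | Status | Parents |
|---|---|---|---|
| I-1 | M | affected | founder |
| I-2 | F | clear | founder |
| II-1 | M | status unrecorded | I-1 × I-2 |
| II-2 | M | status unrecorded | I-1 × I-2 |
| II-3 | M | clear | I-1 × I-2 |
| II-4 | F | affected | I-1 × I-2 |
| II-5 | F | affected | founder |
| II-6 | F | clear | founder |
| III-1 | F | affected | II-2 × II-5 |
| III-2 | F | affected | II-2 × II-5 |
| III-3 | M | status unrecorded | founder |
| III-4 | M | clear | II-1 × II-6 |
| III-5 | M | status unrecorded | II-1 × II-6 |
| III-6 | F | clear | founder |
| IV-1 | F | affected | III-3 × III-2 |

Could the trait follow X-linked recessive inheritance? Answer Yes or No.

Yes

A consistent assignment under X-linked recessive exists: I-1 X^f Y, I-2 X^F X^f, II-1 X^F Y, II-2 X^f Y, II-3 X^F Y, II-4 X^f X^f, II-5 X^f X^f, II-6 X^F X^F, III-1 X^f X^f, III-2 X^f X^f, III-3 X^f Y, III-4 X^F Y, III-5 X^F Y, III-6 X^F X^F, IV-1 X^f X^f.
In this assignment every recorded phenotype matches its genotype and every non-founder's genotype is obtainable from its parents' genotypes, so the pedigree is consistent.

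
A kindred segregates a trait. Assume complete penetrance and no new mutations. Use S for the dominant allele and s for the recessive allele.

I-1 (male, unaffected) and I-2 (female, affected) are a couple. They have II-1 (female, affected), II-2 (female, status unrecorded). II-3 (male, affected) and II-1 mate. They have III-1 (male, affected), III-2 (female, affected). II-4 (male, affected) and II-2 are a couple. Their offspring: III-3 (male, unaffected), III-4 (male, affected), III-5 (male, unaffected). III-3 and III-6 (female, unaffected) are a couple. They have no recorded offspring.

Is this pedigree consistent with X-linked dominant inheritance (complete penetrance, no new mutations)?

Yes

A consistent assignment under X-linked dominant exists: I-1 X^s Y, I-2 X^S X^S, II-1 X^S X^s, II-2 X^S X^s, II-3 X^S Y, II-4 X^S Y, III-1 X^S Y, III-2 X^S X^S, III-3 X^s Y, III-4 X^S Y, III-5 X^s Y, III-6 X^s X^s.
In this assignment every recorded phenotype matches its genotype and every non-founder's genotype is obtainable from its parents' genotypes, so the pedigree is consistent.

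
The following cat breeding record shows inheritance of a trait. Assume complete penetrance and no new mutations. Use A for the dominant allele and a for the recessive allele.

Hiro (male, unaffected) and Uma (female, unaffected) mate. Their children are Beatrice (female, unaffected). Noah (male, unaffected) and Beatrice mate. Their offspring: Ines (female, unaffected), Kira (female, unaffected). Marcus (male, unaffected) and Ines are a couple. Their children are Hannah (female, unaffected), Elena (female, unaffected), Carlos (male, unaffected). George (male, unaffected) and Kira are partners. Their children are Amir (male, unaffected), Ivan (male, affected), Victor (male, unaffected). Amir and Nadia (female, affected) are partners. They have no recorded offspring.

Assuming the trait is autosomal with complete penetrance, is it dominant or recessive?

recessive

George and Kira are both unaffected yet have an affected child Ivan. Under dominance, an affected child requires at least one affected parent, so the trait cannot be dominant.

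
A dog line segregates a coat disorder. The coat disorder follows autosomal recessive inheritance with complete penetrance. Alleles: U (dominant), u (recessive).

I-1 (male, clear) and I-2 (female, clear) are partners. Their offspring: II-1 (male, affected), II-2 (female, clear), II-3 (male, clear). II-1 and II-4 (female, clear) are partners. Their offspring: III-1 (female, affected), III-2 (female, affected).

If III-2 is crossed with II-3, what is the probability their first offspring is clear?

2/3

III-2 is affected, so III-2 is uu.
I-1 is clear so carries U and passed u to II-1 (uu), so I-1 is Uu.
I-2 is clear so carries U and passed u to II-1 (uu), so I-2 is Uu.
II-3 is a clear offspring of I-1 (Uu) × I-2 (Uu), whose cross gives 1/4 UU : 1/2 Uu : 1/4 uu; conditioning on being clear, II-3 is UU with probability 1/3, Uu with probability 2/3.
Summing over parental genotype combinations, P(offspring is clear) = 1/3·1 + 2/3·1/2 = 2/3.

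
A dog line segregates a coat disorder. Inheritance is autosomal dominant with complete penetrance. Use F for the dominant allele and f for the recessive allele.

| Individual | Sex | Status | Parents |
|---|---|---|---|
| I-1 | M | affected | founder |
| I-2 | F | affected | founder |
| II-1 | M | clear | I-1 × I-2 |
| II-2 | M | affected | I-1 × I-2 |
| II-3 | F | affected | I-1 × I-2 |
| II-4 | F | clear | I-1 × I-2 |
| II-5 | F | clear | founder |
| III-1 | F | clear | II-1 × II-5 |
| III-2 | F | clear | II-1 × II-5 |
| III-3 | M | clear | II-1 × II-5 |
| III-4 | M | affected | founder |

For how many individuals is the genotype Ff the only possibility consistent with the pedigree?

Obligate heterozygotes: I-1 is affected so carries F and passed f to II-1 (ff), so I-1 is Ff; I-2 is affected so carries F and passed f to II-1 (ff), so I-2 is Ff.
Every other individual is either homozygous by phenotype or has at least one consistent homozygous assignment, so the count is 2.

2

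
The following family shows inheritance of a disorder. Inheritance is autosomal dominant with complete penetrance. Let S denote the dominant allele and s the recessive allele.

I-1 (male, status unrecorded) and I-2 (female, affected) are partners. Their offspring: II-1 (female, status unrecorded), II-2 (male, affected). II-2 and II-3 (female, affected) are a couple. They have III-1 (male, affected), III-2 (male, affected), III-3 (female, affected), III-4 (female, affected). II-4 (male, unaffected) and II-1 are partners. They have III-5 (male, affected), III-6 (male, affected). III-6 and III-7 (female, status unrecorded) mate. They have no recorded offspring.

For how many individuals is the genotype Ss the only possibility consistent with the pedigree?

2

Obligate heterozygotes: III-5 is affected so carries S and received s from II-4 (ss), so III-5 is Ss; III-6 is affected so carries S and received s from II-4 (ss), so III-6 is Ss.
Every other individual is either homozygous by phenotype or has at least one consistent homozygous assignment, so the count is 2.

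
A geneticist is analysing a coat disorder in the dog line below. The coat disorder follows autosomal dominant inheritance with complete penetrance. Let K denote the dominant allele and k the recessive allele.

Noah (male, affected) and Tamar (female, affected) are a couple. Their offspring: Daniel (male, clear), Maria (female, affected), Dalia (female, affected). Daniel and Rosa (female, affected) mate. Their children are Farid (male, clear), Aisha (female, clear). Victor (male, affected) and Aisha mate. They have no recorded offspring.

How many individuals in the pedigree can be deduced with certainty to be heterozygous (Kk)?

3

Obligate heterozygotes: Noah is affected so carries K and passed k to Daniel (kk), so Noah is Kk; Tamar is affected so carries K and passed k to Daniel (kk), so Tamar is Kk; Rosa is affected so carries K and passed k to Farid (kk), so Rosa is Kk.
Every other individual is either homozygous by phenotype or has at least one consistent homozygous assignment, so the count is 3.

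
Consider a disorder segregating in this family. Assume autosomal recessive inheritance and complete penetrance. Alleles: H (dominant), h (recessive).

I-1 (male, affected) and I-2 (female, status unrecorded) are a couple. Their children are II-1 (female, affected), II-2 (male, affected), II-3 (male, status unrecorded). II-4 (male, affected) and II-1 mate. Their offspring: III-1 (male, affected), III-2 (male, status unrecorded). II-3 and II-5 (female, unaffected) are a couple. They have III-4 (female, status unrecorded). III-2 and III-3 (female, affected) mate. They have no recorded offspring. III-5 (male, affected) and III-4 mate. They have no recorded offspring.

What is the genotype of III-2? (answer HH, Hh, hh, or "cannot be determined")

From phenotype alone, III-2 is HH or Hh or hh.
III-2 received h from II-4 (hh) and received h from II-1 (hh), so III-2 is hh.

hh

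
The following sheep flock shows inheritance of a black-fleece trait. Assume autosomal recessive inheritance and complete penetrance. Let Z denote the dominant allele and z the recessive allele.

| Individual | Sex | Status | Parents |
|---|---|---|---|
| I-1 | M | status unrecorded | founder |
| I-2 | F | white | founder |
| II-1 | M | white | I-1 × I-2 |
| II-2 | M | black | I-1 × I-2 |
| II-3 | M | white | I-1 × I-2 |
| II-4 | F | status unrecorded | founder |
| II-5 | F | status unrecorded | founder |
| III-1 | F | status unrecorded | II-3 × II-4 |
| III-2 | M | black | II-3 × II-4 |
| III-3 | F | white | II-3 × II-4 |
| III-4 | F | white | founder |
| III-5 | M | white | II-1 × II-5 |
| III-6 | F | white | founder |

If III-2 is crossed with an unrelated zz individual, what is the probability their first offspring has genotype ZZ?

0

III-2 is black, so III-2 is zz.
The cross gives 1 zz, so P(offspring has genotype ZZ) = 0.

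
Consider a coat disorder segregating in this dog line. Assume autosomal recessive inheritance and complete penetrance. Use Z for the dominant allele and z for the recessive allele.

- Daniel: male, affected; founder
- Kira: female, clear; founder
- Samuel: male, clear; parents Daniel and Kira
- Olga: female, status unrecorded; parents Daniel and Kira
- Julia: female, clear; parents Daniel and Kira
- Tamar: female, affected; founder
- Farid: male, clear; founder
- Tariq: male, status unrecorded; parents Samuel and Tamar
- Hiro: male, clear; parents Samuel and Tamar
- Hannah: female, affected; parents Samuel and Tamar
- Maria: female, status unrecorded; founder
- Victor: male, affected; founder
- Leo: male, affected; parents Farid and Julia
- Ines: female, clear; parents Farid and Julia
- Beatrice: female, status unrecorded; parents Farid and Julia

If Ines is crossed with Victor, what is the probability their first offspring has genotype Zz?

2/3

Farid is clear so carries Z and passed z to Leo (zz), so Farid is Zz.
Julia is clear so carries Z and received z from Daniel (zz), so Julia is Zz.
Ines is a clear offspring of Farid (Zz) × Julia (Zz), whose cross gives 1/4 ZZ : 1/2 Zz : 1/4 zz; conditioning on being clear, Ines is ZZ with probability 1/3, Zz with probability 2/3.
Victor is affected, so Victor is zz.
Summing over parental genotype combinations, P(offspring has genotype Zz) = 1/3·1 + 2/3·1/2 = 2/3.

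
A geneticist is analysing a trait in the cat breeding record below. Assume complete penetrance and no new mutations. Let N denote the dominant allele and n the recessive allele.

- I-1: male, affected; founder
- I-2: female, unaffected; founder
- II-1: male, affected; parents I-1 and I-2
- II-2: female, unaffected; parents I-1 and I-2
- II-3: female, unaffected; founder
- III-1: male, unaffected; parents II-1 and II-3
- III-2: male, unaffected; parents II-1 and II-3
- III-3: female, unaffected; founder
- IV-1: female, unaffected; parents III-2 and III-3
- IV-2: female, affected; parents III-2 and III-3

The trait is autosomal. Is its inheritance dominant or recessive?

III-2 and III-3 are both unaffected yet have an affected child IV-2. Under dominance, an affected child requires at least one affected parent, so the trait cannot be dominant.

recessive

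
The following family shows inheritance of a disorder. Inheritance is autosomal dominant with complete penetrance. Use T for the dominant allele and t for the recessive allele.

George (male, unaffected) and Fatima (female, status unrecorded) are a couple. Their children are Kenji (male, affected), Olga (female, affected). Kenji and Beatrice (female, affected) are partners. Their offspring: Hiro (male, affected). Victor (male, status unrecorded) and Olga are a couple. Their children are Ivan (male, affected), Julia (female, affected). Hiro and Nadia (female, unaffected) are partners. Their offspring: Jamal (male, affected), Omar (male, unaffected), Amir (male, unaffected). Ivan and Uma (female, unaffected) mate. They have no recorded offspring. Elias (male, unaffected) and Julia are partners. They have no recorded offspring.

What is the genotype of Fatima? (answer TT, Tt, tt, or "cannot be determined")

Fatima's phenotype is unrecorded, and no parent or child forces a single allele at both positions; consistent genotype assignments exist with Fatima as TT or Tt.

cannot be determined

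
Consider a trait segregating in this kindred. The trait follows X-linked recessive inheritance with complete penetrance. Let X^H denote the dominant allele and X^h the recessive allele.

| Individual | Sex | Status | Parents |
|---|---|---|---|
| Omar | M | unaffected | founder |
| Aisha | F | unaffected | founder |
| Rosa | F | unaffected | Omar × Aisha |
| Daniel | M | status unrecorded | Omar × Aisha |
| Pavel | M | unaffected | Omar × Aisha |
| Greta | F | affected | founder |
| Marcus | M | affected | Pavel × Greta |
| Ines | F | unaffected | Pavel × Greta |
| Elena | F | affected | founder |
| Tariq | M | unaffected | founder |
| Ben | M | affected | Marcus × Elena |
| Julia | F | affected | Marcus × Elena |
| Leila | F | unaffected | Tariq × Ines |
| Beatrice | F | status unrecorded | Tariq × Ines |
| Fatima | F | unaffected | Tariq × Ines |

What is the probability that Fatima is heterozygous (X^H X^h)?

1/2

Tariq is unaffected, so Tariq is X^H Y.
Ines is unaffected so carries H and received h from Greta (X^h X^h), so Ines is X^H X^h.
Their cross gives offspring ratios 1/2 X^H X^H : 1/2 X^H X^h. Conditioning on Fatima being unaffected, P(X^H X^h) = 1/2 / 1 = 1/2.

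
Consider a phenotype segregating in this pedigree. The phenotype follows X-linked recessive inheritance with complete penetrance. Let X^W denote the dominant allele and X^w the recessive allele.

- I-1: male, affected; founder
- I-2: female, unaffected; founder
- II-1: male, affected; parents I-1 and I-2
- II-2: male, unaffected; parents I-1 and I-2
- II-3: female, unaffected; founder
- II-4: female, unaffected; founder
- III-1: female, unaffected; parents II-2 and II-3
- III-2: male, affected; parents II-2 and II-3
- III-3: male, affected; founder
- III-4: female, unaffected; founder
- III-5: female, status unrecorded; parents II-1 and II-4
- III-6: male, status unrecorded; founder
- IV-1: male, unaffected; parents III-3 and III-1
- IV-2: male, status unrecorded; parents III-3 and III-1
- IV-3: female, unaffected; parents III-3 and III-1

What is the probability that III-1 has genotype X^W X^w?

1/5

II-2 is unaffected, so II-2 is X^W Y.
II-3 is unaffected so carries W and passed w to III-2 (X^w Y), so II-3 is X^W X^w.
Their cross gives offspring ratios 1/2 X^W X^W : 1/2 X^W X^w. Conditioning on III-1 being unaffected, P(X^W X^w) = 1/2 / 1 = 1/2 before taking III-1's own offspring into account.
III-3 is affected, so III-3 is X^w Y.
Now use III-1's offspring. Probability of each recorded status — unaffected son IV-1: 1/2 if III-1 is X^W X^w, 1 if X^W X^W; unaffected daughter IV-3: 1/2 if III-1 is X^W X^w, 1 if X^W X^W. (IV-2: equally likely either way, so uninformative.)
Bayes: P(X^W X^w) = 1/2·1/4 / (1/2·1/4 + 1/2·1) = 1/5.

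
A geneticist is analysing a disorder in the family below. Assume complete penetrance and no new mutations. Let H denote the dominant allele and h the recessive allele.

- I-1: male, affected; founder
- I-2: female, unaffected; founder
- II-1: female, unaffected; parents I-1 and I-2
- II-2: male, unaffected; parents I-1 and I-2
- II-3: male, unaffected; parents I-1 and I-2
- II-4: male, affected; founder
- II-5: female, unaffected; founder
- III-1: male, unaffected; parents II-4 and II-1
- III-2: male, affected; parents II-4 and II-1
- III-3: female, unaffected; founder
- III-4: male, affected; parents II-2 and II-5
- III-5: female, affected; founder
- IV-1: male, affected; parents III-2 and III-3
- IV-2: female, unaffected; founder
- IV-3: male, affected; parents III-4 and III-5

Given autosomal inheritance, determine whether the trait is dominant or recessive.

II-2 and II-5 are both unaffected yet have an affected child III-4. Under dominance, an affected child requires at least one affected parent, so the trait cannot be dominant.

recessive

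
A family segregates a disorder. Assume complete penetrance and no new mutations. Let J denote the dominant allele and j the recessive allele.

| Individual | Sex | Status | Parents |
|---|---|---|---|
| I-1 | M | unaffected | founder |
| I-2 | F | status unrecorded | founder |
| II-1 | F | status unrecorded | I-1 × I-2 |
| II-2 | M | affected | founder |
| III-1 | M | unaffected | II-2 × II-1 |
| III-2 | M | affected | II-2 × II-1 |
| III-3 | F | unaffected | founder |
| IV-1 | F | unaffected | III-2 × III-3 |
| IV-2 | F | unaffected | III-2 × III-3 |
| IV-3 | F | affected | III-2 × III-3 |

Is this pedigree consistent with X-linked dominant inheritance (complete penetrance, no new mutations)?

Under X-linked dominant, IV-1 (unaffected, female) cannot arise from III-2 (affected) × III-3 (unaffected).

No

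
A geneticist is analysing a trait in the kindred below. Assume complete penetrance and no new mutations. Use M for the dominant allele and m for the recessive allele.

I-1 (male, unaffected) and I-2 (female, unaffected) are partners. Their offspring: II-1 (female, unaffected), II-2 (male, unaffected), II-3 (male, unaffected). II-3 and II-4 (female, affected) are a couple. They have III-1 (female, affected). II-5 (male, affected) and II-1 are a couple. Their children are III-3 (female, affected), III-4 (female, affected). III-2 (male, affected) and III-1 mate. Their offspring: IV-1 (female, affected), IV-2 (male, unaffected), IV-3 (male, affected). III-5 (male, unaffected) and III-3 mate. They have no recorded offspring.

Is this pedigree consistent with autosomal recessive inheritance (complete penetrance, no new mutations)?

Under autosomal recessive, IV-2 (unaffected, male) cannot arise from III-2 (affected) × III-1 (affected).

No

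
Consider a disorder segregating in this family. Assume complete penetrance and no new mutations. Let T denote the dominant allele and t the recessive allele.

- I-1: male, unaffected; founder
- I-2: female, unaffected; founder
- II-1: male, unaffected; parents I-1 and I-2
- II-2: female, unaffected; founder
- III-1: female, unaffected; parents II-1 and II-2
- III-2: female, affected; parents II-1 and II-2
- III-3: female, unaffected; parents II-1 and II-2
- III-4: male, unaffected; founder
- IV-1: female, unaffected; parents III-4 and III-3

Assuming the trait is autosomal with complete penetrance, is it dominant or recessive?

II-1 and II-2 are both unaffected yet have an affected child III-2. Under dominance, an affected child requires at least one affected parent, so the trait cannot be dominant.

recessive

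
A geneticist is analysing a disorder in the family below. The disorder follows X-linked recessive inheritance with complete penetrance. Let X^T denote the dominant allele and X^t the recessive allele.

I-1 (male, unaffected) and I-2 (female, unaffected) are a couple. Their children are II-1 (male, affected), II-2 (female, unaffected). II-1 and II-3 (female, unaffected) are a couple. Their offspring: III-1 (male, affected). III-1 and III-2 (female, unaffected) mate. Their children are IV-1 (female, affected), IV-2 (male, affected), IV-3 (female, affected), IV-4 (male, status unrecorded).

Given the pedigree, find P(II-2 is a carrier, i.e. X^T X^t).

1/2

I-1 is unaffected, so I-1 is X^T Y.
I-2 is unaffected so carries T and passed t to II-1 (X^t Y), so I-2 is X^T X^t.
Their cross gives offspring ratios 1/2 X^T X^T : 1/2 X^T X^t. Conditioning on II-2 being unaffected, P(X^T X^t) = 1/2 / 1 = 1/2.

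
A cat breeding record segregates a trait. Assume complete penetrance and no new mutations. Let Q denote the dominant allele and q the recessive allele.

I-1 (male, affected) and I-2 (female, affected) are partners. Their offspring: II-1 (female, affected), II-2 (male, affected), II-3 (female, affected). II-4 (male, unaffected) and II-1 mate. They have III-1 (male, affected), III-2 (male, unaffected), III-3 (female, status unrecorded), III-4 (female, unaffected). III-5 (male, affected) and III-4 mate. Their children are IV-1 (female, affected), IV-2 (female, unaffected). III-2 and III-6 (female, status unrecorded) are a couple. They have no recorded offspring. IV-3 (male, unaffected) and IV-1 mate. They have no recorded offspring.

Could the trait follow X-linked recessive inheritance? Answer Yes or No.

Under X-linked recessive, III-2 (unaffected, male) cannot arise from II-4 (unaffected) × II-1 (affected).

No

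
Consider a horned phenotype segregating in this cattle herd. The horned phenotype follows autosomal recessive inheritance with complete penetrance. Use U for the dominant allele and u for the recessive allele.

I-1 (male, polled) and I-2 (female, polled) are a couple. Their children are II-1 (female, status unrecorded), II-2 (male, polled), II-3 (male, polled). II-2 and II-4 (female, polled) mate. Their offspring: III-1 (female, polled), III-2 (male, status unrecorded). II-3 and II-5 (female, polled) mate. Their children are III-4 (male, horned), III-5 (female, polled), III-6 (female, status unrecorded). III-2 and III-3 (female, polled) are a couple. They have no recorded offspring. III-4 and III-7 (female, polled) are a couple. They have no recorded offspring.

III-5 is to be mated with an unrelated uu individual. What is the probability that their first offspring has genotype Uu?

II-3 is polled so carries U and passed u to III-4 (uu), so II-3 is Uu.
II-5 is polled so carries U and passed u to III-4 (uu), so II-5 is Uu.
III-5 is a polled offspring of II-3 (Uu) × II-5 (Uu), whose cross gives 1/4 UU : 1/2 Uu : 1/4 uu; conditioning on being polled, III-5 is UU with probability 1/3, Uu with probability 2/3.
Summing over parental genotype combinations, P(offspring has genotype Uu) = 1/3·1 + 2/3·1/2 = 2/3.

2/3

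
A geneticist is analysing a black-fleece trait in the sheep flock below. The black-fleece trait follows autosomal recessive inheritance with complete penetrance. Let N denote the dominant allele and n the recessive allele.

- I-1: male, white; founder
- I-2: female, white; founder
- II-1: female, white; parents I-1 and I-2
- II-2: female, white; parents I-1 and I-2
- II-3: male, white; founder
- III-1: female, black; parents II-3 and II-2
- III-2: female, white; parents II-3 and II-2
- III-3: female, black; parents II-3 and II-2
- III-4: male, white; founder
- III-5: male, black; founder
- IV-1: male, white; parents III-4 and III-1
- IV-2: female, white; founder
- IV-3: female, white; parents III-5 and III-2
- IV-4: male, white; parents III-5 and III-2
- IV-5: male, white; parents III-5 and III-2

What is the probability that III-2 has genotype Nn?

II-3 is white so carries N and passed n to III-1 (nn), so II-3 is Nn.
II-2 is white so carries N and passed n to III-1 (nn), so II-2 is Nn.
Their cross gives offspring ratios 1/4 NN : 1/2 Nn : 1/4 nn. Conditioning on III-2 being white, P(Nn) = 1/2 / 3/4 = 2/3 before taking III-2's own offspring into account.
III-5 is black, so III-5 is nn.
Now use III-2's offspring. Probability of each recorded status — white daughter IV-3: 1/2 if III-2 is Nn, 1 if NN; white son IV-4: 1/2 if III-2 is Nn, 1 if NN; white son IV-5: 1/2 if III-2 is Nn, 1 if NN.
Bayes: P(Nn) = 2/3·1/8 / (2/3·1/8 + 1/3·1) = 1/5.

1/5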